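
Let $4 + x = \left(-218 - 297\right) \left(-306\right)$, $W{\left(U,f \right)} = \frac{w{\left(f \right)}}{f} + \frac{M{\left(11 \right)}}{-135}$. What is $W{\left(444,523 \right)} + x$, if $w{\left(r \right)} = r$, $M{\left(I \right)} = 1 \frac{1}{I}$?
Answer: $\frac{234016694}{1485} \approx 1.5759 \cdot 10^{5}$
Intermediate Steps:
$M{\left(I \right)} = \frac{1}{I}$
$W{\left(U,f \right)} = \frac{1484}{1485}$ ($W{\left(U,f \right)} = \frac{f}{f} + \frac{1}{11 \left(-135\right)} = 1 + \frac{1}{11} \left(- \frac{1}{135}\right) = 1 - \frac{1}{1485} = \frac{1484}{1485}$)
$x = 157586$ ($x = -4 + \left(-218 - 297\right) \left(-306\right) = -4 - -157590 = -4 + 157590 = 157586$)
$W{\left(444,523 \right)} + x = \frac{1484}{1485} + 157586 = \frac{234016694}{1485}$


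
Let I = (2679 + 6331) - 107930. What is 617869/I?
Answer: -617869/98920 ≈ -6.2461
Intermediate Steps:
I = -98920 (I = 9010 - 107930 = -98920)
617869/I = 617869/(-98920) = 617869*(-1/98920) = -617869/98920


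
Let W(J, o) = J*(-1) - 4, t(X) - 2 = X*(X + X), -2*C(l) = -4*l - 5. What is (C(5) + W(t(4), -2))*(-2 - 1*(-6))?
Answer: -102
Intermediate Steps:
C(l) = 5/2 + 2*l (C(l) = -(-4*l - 5)/2 = -(-5 - 4*l)/2 = 5/2 + 2*l)
t(X) = 2 + 2*X² (t(X) = 2 + X*(X + X) = 2 + X*(2*X) = 2 + 2*X²)
W(J, o) = -4 - J (W(J, o) = -J - 4 = -4 - J)
(C(5) + W(t(4), -2))*(-2 - 1*(-6)) = ((5/2 + 2*5) + (-4 - (2 + 2*4²)))*(-2 - 1*(-6)) = ((5/2 + 10) + (-4 - (2 + 2*16)))*(-2 + 6) = (25/2 + (-4 - (2 + 32)))*4 = (25/2 + (-4 - 1*34))*4 = (25/2 + (-4 - 34))*4 = (25/2 - 38)*4 = -51/2*4 = -102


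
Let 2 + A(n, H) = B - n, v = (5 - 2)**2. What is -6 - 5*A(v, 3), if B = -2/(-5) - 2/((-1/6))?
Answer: -13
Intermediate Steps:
v = 9 (v = 3**2 = 9)
B = 62/5 (B = -2*(-1/5) - 2/((-1*1/6)) = 2/5 - 2/(-1/6) = 2/5 - 2*(-6) = 2/5 + 12 = 62/5 ≈ 12.400)
A(n, H) = 52/5 - n (A(n, H) = -2 + (62/5 - n) = 52/5 - n)
-6 - 5*A(v, 3) = -6 - 5*(52/5 - 1*9) = -6 - 5*(52/5 - 9) = -6 - 5*7/5 = -6 - 7 = -13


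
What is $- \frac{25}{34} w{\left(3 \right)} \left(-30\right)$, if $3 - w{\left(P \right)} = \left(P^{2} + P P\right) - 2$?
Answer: $- \frac{4875}{17} \approx -286.76$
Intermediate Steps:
$w{\left(P \right)} = 5 - 2 P^{2}$ ($w{\left(P \right)} = 3 - \left(\left(P^{2} + P P\right) - 2\right) = 3 - \left(\left(P^{2} + P^{2}\right) - 2\right) = 3 - \left(2 P^{2} - 2\right) = 3 - \left(-2 + 2 P^{2}\right) = 5 - 2 P^{2}$)
$- \frac{25}{34} w{\left(3 \right)} \left(-30\right) = - \frac{25}{34} \left(5 - 2 \cdot 3^{2}\right) \left(-30\right) = \left(-25\right) \frac{1}{34} \left(5 - 18\right) \left(-30\right) = - \frac{25 \left(5 - 18\right)}{34} \left(-30\right) = \left(- \frac{25}{34}\right) \left(-13\right) \left(-30\right) = \frac{325}{34} \left(-30\right) = - \frac{4875}{17}$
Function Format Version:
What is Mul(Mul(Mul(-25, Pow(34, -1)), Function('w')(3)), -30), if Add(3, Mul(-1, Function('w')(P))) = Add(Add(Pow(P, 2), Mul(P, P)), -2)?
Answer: Rational(-4875, 17) ≈ -286.76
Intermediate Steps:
Function('w')(P) = Add(5, Mul(-2, Pow(P, 2))) (Function('w')(P) = Add(3, Mul(-1, Add(Add(Pow(P, 2), Mul(P, P)), -2))) = Add(3, Mul(-1, Add(Add(Pow(P, 2), Pow(P, 2)), -2))) = Add(3, Mul(-1, Add(Mul(2, Pow(P, 2)), -2))) = Add(3, Mul(-1, Add(-2, Mul(2, Pow(P, 2))))) = Add(3, Add(2, Mul(-2, Pow(P, 2)))) = Add(5, Mul(-2, Pow(P, 2))))
Mul(Mul(Mul(-25, Pow(34, -1)), Function('w')(3)), -30) = Mul(Mul(Mul(-25, Pow(34, -1)), Add(5, Mul(-2, Pow(3, 2)))), -30) = Mul(Mul(Mul(-25, Rational(1, 34)), Add(5, Mul(-2, 9))), -30) = Mul(Mul(Rational(-25, 34), Add(5, -18)), -30) = Mul(Mul(Rational(-25, 34), -13), -30) = Mul(Rational(325, 34), -30) = Rational(-4875, 17)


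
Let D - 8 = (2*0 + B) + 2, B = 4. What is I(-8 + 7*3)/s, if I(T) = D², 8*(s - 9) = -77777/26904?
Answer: 42185472/1859311 ≈ 22.689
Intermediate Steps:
D = 14 (D = 8 + ((2*0 + 4) + 2) = 8 + ((0 + 4) + 2) = 8 + (4 + 2) = 8 + 6 = 14)
s = 1859311/215232 (s = 9 + (-77777/26904)/8 = 9 + (-77777*1/26904)/8 = 9 + (⅛)*(-77777/26904) = 9 - 77777/215232 = 1859311/215232 ≈ 8.6386)
I(T) = 196 (I(T) = 14² = 196)
I(-8 + 7*3)/s = 196/(1859311/215232) = 196*(215232/1859311) = 42185472/1859311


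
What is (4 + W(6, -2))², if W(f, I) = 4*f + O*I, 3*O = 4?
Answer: 5776/9 ≈ 641.78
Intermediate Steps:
O = 4/3 (O = (⅓)*4 = 4/3 ≈ 1.3333)
W(f, I) = 4*f + 4*I/3
(4 + W(6, -2))² = (4 + (4*6 + (4/3)*(-2)))² = (4 + (24 - 8/3))² = (4 + 64/3)² = (76/3)² = 5776/9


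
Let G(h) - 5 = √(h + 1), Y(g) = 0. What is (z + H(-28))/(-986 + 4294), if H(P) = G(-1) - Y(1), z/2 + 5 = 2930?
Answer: 5855/3308 ≈ 1.7700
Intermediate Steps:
z = 5850 (z = -10 + 2*2930 = -10 + 5860 = 5850)
G(h) = 5 + √(1 + h) (G(h) = 5 + √(h + 1) = 5 + √(1 + h))
H(P) = 5 (H(P) = (5 + √(1 - 1)) - 1*0 = (5 + √0) + 0 = (5 + 0) + 0 = 5 + 0 = 5)
(z + H(-28))/(-986 + 4294) = (5850 + 5)/(-986 + 4294) = 5855/3308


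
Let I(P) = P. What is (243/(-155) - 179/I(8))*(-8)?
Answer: 29689/155 ≈ 191.54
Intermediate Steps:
(243/(-155) - 179/I(8))*(-8) = (243/(-155) - 179/8)*(-8) = (243*(-1/155) - 179*⅛)*(-8) = (-243/155 - 179/8)*(-8) = -29689/1240*(-8) = 29689/155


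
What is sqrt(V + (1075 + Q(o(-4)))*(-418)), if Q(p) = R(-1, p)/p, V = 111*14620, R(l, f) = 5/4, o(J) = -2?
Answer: 5*sqrt(187797)/2 ≈ 1083.4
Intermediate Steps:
R(l, f) = 5/4 (R(l, f) = 5*(1/4) = 5/4)
V = 1622820
Q(p) = 5/(4*p)
sqrt(V + (1075 + Q(o(-4)))*(-418)) = sqrt(1622820 + (1075 + (5/4)/(-2))*(-418)) = sqrt(1622820 + (1075 + (5/4)*(-1/2))*(-418)) = sqrt(1622820 + (1075 - 5/8)*(-418)) = sqrt(1622820 + (8595/8)*(-418)) = sqrt(1622820 - 1796355/4) = sqrt(4694925/4) = 5*sqrt(187797)/2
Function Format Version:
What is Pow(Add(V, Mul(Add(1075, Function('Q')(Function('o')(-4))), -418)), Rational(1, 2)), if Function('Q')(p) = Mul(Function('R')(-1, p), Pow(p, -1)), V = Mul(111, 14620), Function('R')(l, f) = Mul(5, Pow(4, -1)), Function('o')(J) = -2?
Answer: Mul(Rational(5, 2), Pow(187797, Rational(1, 2))) ≈ 1083.4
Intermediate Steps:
Function('R')(l, f) = Rational(5, 4) (Function('R')(l, f) = Mul(5, Rational(1, 4)) = Rational(5, 4))
V = 1622820
Function('Q')(p) = Mul(Rational(5, 4), Pow(p, -1))
Pow(Add(V, Mul(Add(1075, Function('Q')(Function('o')(-4))), -418)), Rational(1, 2)) = Pow(Add(1622820, Mul(Add(1075, Mul(Rational(5, 4), Pow(-2, -1))), -418)), Rational(1, 2)) = Pow(Add(1622820, Mul(Add(1075, Mul(Rational(5, 4), Rational(-1, 2))), -418)), Rational(1, 2)) = Pow(Add(1622820, Mul(Add(1075, Rational(-5, 8)), -418)), Rational(1, 2)) = Pow(Add(1622820, Mul(Rational(8595, 8), -418)), Rational(1, 2)) = Pow(Add(1622820, Rational(-1796355, 4)), Rational(1, 2)) = Pow(Rational(4694925, 4), Rational(1, 2)) = Mul(Rational(5, 2), Pow(187797, Rational(1, 2)))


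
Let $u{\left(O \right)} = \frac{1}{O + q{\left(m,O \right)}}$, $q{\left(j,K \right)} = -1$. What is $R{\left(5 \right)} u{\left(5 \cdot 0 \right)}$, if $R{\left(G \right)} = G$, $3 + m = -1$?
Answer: $-5$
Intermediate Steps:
$m = -4$ ($m = -3 - 1 = -4$)
$u{\left(O \right)} = \frac{1}{-1 + O}$ ($u{\left(O \right)} = \frac{1}{O - 1} = \frac{1}{-1 + O}$)
$R{\left(5 \right)} u{\left(5 \cdot 0 \right)} = \frac{5}{-1 + 5 \cdot 0} = \frac{5}{-1 + 0} = \frac{5}{-1} = 5 \left(-1\right) = -5$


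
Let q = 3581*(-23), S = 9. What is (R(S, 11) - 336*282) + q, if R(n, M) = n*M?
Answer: -177016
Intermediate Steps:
R(n, M) = M*n
q = -82363
(R(S, 11) - 336*282) + q = (11*9 - 336*282) - 82363 = (99 - 94752) - 82363 = -94653 - 82363 = -177016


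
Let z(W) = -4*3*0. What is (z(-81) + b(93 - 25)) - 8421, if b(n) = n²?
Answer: -3797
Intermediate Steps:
z(W) = 0 (z(W) = -12*0 = 0)
(z(-81) + b(93 - 25)) - 8421 = (0 + (93 - 25)²) - 8421 = (0 + 68²) - 8421 = (0 + 4624) - 8421 = 4624 - 8421 = -3797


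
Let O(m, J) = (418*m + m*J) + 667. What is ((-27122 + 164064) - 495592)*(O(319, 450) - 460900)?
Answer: 65755249650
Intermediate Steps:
O(m, J) = 667 + 418*m + J*m (O(m, J) = (418*m + J*m) + 667 = 667 + 418*m + J*m)
((-27122 + 164064) - 495592)*(O(319, 450) - 460900) = ((-27122 + 164064) - 495592)*((667 + 418*319 + 450*319) - 460900) = (136942 - 495592)*((667 + 133342 + 143550) - 460900) = -358650*(277559 - 460900) = -358650*(-183341) = 65755249650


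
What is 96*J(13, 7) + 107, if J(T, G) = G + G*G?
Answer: 5483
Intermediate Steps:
J(T, G) = G + G²
96*J(13, 7) + 107 = 96*(7*(1 + 7)) + 107 = 96*(7*8) + 107 = 96*56 + 107 = 5376 + 107 = 5483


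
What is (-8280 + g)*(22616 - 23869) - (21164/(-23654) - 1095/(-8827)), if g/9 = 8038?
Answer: -8379908629737545/104396929 ≈ -8.0270e+7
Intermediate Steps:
g = 72342 (g = 9*8038 = 72342)
(-8280 + g)*(22616 - 23869) - (21164/(-23654) - 1095/(-8827)) = (-8280 + 72342)*(22616 - 23869) - (21164/(-23654) - 1095/(-8827)) = 64062*(-1253) - (21164*(-1/23654) - 1095*(-1/8827)) = -80269686 - (-10582/11827 + 1095/8827) = -80269686 - 1*(-80456749/104396929) = -80269686 + 80456749/104396929 = -8379908629737545/104396929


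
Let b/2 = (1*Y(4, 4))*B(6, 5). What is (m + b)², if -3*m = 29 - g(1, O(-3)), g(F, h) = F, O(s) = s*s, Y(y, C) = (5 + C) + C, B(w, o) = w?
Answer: 193600/9 ≈ 21511.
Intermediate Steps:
Y(y, C) = 5 + 2*C
O(s) = s²
b = 156 (b = 2*((1*(5 + 2*4))*6) = 2*((1*(5 + 8))*6) = 2*((1*13)*6) = 2*(13*6) = 2*78 = 156)
m = -28/3 (m = -(29 - 1*1)/3 = -(29 - 1)/3 = -⅓*28 = -28/3 ≈ -9.3333)
(m + b)² = (-28/3 + 156)² = (440/3)² = 193600/9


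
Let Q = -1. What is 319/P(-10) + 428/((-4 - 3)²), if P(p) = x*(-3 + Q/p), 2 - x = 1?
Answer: -4962/49 ≈ -101.27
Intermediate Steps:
x = 1 (x = 2 - 1*1 = 2 - 1 = 1)
P(p) = -3 - 1/p (P(p) = 1*(-3 - 1/p) = -3 - 1/p)
319/P(-10) + 428/((-4 - 3)²) = 319/(-3 - 1/(-10)) + 428/((-4 - 3)²) = 319/(-3 - 1*(-⅒)) + 428/((-7)²) = 319/(-3 + ⅒) + 428/49 = 319/(-29/10) + 428*(1/49) = 319*(-10/29) + 428/49 = -110 + 428/49 = -4962/49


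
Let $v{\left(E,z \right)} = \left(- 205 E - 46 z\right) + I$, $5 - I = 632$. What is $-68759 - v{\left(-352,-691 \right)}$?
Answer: $-172078$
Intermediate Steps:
$I = -627$ ($I = 5 - 632 = -627$)
$v{\left(E,z \right)} = -627 - 205 E - 46 z$ ($v{\left(E,z \right)} = \left(- 205 E - 46 z\right) - 627 = -627 - 205 E - 46 z$)
$-68759 - v{\left(-352,-691 \right)} = -68759 - \left(-627 - -72160 - -31786\right) = -68759 - \left(-627 + 72160 + 31786\right) = -68759 - 103319 = -172078$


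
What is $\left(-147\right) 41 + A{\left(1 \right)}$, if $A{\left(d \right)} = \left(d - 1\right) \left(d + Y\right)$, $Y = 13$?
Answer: $-6027$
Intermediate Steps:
$A{\left(d \right)} = \left(-1 + d\right) \left(13 + d\right)$ ($A{\left(d \right)} = \left(d - 1\right) \left(d + 13\right) = \left(-1 + d\right) \left(13 + d\right)$)
$\left(-147\right) 41 + A{\left(1 \right)} = \left(-147\right) 41 + \left(-13 + 1^{2} + 12 \cdot 1\right) = -6027 + \left(-13 + 1 + 12\right) = -6027 + 0 = -6027$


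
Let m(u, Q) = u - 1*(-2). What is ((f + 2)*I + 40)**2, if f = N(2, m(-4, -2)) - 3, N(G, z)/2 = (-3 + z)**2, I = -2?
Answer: 3364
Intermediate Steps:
m(u, Q) = 2 + u (m(u, Q) = u + 2 = 2 + u)
N(G, z) = 2*(-3 + z)**2
f = 47 (f = 2*(-3 + (2 - 4))**2 - 3 = 2*(-3 - 2)**2 - 3 = 2*(-5)**2 - 3 = 2*25 - 3 = 50 - 3 = 47)
((f + 2)*I + 40)**2 = ((47 + 2)*(-2) + 40)**2 = (49*(-2) + 40)**2 = (-98 + 40)**2 = (-58)**2 = 3364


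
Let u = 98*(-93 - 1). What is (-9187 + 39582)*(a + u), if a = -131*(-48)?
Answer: -88874980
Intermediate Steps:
a = 6288
u = -9212 (u = 98*(-94) = -9212)
(-9187 + 39582)*(a + u) = (-9187 + 39582)*(6288 - 9212) = 30395*(-2924) = -88874980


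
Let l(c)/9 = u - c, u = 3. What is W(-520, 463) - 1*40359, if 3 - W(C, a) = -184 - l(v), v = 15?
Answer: -40280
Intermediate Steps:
l(c) = 27 - 9*c (l(c) = 9*(3 - c) = 27 - 9*c)
W(C, a) = 79 (W(C, a) = 3 - (-184 - (27 - 9*15)) = 3 - (-184 - (27 - 135)) = 3 - (-184 - 1*(-108)) = 3 - (-184 + 108) = 3 - 1*(-76) = 3 + 76 = 79)
W(-520, 463) - 1*40359 = 79 - 1*40359 = 79 - 40359 = -40280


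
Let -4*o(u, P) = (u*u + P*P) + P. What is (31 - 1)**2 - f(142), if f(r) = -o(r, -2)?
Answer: -8283/2 ≈ -4141.5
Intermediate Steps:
o(u, P) = -P/4 - P**2/4 - u**2/4 (o(u, P) = -((u*u + P*P) + P)/4 = -((u**2 + P**2) + P)/4 = -((P**2 + u**2) + P)/4 = -(P + P**2 + u**2)/4 = -P/4 - P**2/4 - u**2/4)
f(r) = 1/2 + r**2/4 (f(r) = -(-1/4*(-2) - 1/4*(-2)**2 - r**2/4) = -(1/2 - 1/4*4 - r**2/4) = -(1/2 - 1 - r**2/4) = -(-1/2 - r**2/4) = 1/2 + r**2/4)
(31 - 1)**2 - f(142) = (31 - 1)**2 - (1/2 + (1/4)*142**2) = 30**2 - (1/2 + (1/4)*20164) = 900 - (1/2 + 5041) = 900 - 1*10083/2 = 900 - 10083/2 = -8283/2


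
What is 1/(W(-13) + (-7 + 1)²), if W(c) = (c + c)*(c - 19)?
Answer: 1/868 ≈ 0.0011521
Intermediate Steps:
W(c) = 2*c*(-19 + c) (W(c) = (2*c)*(-19 + c) = 2*c*(-19 + c))
1/(W(-13) + (-7 + 1)²) = 1/(2*(-13)*(-19 - 13) + (-7 + 1)²) = 1/(2*(-13)*(-32) + (-6)²) = 1/(832 + 36) = 1/868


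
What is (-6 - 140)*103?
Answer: -15038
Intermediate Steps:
(-6 - 140)*103 = -146*103 = -15038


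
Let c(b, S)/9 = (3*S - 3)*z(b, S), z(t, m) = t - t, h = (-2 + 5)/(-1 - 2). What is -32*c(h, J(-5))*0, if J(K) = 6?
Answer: 0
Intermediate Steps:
h = -1 (h = 3/(-3) = 3*(-⅓) = -1)
z(t, m) = 0
c(b, S) = 0 (c(b, S) = 9*((3*S - 3)*0) = 9*((-3 + 3*S)*0) = 9*0 = 0)
-32*c(h, J(-5))*0 = -32*0*0 = 0*0 = 0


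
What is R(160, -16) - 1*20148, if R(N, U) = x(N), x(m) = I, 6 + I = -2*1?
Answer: -20156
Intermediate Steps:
I = -8 (I = -6 - 2*1 = -6 - 2 = -8)
x(m) = -8
R(N, U) = -8
R(160, -16) - 1*20148 = -8 - 1*20148 = -8 - 20148 = -20156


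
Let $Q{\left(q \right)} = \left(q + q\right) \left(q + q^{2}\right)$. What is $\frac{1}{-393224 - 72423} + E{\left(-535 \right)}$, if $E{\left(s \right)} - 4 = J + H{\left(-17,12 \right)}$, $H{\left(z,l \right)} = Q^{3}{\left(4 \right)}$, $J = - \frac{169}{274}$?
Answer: $\frac{522597922342495}{127587278} \approx 4.096 \cdot 10^{6}$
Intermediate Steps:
$Q{\left(q \right)} = 2 q \left(q + q^{2}\right)$
$J = - \frac{169}{274}$ ($J = \left(-169\right) \frac{1}{274} = - \frac{169}{274} \approx -0.61679$)
$H{\left(z,l \right)} = 4096000$ ($H{\left(z,l \right)} = \left(2 \cdot 4^{2} \left(1 + 4\right)\right)^{3} = \left(2 \cdot 16 \cdot 5\right)^{3} = 160^{3} = 4096000$)
$E{\left(s \right)} = \frac{1122304927}{274}$ ($E{\left(s \right)} = 4 + \left(- \frac{169}{274} + 4096000\right) = 4 + \frac{1122303831}{274} = \frac{1122304927}{274}$)
$\frac{1}{-393224 - 72423} + E{\left(-535 \right)} = \frac{1}{-393224 - 72423} + \frac{1122304927}{274} = \frac{1}{-465647} + \frac{1122304927}{274} = - \frac{1}{465647} + \frac{1122304927}{274} = \frac{522597922342495}{127587278}$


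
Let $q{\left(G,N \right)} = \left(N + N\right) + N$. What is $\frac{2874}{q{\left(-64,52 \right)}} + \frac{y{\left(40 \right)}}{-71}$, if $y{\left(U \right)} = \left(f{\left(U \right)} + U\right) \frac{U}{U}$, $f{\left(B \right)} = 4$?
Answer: $\frac{32865}{1846} \approx 17.803$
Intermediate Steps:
$q{\left(G,N \right)} = 3 N$ ($q{\left(G,N \right)} = 2 N + N = 3 N$)
$y{\left(U \right)} = 4 + U$ ($y{\left(U \right)} = \left(4 + U\right) \frac{U}{U} = \left(4 + U\right) 1 = 4 + U$)
$\frac{2874}{q{\left(-64,52 \right)}} + \frac{y{\left(40 \right)}}{-71} = \frac{2874}{3 \cdot 52} + \frac{4 + 40}{-71} = \frac{2874}{156} + 44 \left(- \frac{1}{71}\right) = 2874 \cdot \frac{1}{156} - \frac{44}{71} = \frac{479}{26} - \frac{44}{71} = \frac{32865}{1846}$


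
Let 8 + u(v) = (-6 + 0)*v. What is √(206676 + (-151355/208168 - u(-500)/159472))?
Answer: √222425894069901911044770/1037405228 ≈ 454.62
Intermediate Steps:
u(v) = -8 - 6*v (u(v) = -8 + (-6 + 0)*v = -8 - 6*v)
√(206676 + (-151355/208168 - u(-500)/159472)) = √(206676 + (-151355/208168 - (-8 - 6*(-500))/159472)) = √(206676 + (-151355*1/208168 - (-8 + 3000)*(1/159472))) = √(206676 + (-151355/208168 - 1*2992*(1/159472))) = √(206676 + (-151355/208168 - 2992*1/159472)) = √(206676 + (-151355/208168 - 187/9967)) = √(206676 - 1547482701/2074810456) = √(428811978321555/2074810456) = √222425894069901911044770/1037405228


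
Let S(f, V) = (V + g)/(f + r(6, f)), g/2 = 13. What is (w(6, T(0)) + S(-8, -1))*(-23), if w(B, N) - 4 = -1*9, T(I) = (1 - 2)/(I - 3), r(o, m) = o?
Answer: 805/2 ≈ 402.50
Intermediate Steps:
g = 26 (g = 2*13 = 26)
T(I) = -1/(-3 + I)
S(f, V) = (26 + V)/(6 + f) (S(f, V) = (V + 26)/(f + 6) = (26 + V)/(6 + f))
w(B, N) = -5 (w(B, N) = 4 - 1*9 = 4 - 9 = -5)
(w(6, T(0)) + S(-8, -1))*(-23) = (-5 + (26 - 1)/(6 - 8))*(-23) = (-5 + 25/(-2))*(-23) = (-5 - 1/2*25)*(-23) = (-5 - 25/2)*(-23) = -35/2*(-23) = 805/2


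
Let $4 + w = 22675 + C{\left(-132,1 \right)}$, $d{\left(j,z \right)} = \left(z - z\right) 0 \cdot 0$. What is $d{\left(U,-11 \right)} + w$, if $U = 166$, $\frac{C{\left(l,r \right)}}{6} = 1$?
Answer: $22677$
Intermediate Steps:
$C{\left(l,r \right)} = 6$ ($C{\left(l,r \right)} = 6 \cdot 1 = 6$)
$d{\left(j,z \right)} = 0$ ($d{\left(j,z \right)} = 0 \cdot 0 \cdot 0 = 0 \cdot 0 = 0$)
$w = 22677$ ($w = -4 + \left(22675 + 6\right) = -4 + 22681 = 22677$)
$d{\left(U,-11 \right)} + w = 0 + 22677 = 22677$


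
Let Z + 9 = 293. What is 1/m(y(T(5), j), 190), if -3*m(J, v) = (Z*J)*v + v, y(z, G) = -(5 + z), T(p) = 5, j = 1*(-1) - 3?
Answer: 3/539410 ≈ 5.5616e-6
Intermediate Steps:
Z = 284 (Z = -9 + 293 = 284)
j = -4 (j = -1 - 3 = -4)
y(z, G) = -5 - z
m(J, v) = -v/3 - 284*J*v/3 (m(J, v) = -((284*J)*v + v)/3 = -(284*J*v + v)/3 = -(v + 284*J*v)/3 = -v/3 - 284*J*v/3)
1/m(y(T(5), j), 190) = 1/(-⅓*190*(1 + 284*(-5 - 1*5))) = 1/(-⅓*190*(1 + 284*(-5 - 5))) = 1/(-⅓*190*(1 + 284*(-10))) = 1/(-⅓*190*(1 - 2840)) = 1/(-⅓*190*(-2839)) = 1/(539410/3) = 3/539410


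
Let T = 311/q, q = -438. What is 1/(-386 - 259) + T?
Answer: -22337/31390 ≈ -0.71160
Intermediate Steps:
T = -311/438 (T = 311/(-438) = 311*(-1/438) = -311/438 ≈ -0.71005)
1/(-386 - 259) + T = 1/(-386 - 259) - 311/438 = 1/(-645) - 311/438 = -1/645 - 311/438 = -22337/31390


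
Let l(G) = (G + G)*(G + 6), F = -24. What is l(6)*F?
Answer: -3456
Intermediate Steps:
l(G) = 2*G*(6 + G) (l(G) = (2*G)*(6 + G) = 2*G*(6 + G))
l(6)*F = (2*6*(6 + 6))*(-24) = (2*6*12)*(-24) = 144*(-24) = -3456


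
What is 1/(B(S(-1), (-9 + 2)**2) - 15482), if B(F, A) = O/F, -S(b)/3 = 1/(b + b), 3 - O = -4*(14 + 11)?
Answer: -3/46240 ≈ -6.4879e-5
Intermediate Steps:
O = 103 (O = 3 - (-4)*(14 + 11) = 3 - (-4)*25 = 3 - 1*(-100) = 3 + 100 = 103)
S(b) = -3/(2*b) (S(b) = -3/(b + b) = -3*1/(2*b) = -3/(2*b))
B(F, A) = 103/F
1/(B(S(-1), (-9 + 2)**2) - 15482) = 1/(103/((-3/2/(-1))) - 15482) = 1/(103/((-3/2*(-1))) - 15482) = 1/(103/(3/2) - 15482) = 1/(103*(2/3) - 15482) = 1/(206/3 - 15482) = 1/(-46240/3) = -3/46240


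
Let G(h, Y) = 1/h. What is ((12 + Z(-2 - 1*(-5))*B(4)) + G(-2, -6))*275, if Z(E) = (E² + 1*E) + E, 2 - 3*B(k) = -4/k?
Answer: 14575/2 ≈ 7287.5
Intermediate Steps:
B(k) = ⅔ + 4/(3*k) (B(k) = ⅔ - (-4)/(3*k) = ⅔ + 4/(3*k))
Z(E) = E² + 2*E (Z(E) = (E² + E) + E = (E + E²) + E = E² + 2*E)
((12 + Z(-2 - 1*(-5))*B(4)) + G(-2, -6))*275 = ((12 + ((-2 - 1*(-5))*(2 + (-2 - 1*(-5))))*((⅔)*(2 + 4)/4)) + 1/(-2))*275 = ((12 + ((-2 + 5)*(2 + (-2 + 5)))*((⅔)*(¼)*6)) - ½)*275 = ((12 + (3*(2 + 3))*1) - ½)*275 = ((12 + (3*5)*1) - ½)*275 = ((12 + 15*1) - ½)*275 = ((12 + 15) - ½)*275 = (27 - ½)*275 = (53/2)*275 = 14575/2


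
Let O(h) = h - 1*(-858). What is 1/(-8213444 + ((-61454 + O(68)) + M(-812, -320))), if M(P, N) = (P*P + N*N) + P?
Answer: -1/7513040 ≈ -1.3310e-7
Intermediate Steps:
M(P, N) = P + N² + P² (M(P, N) = (P² + N²) + P = (N² + P²) + P = P + N² + P²)
O(h) = 858 + h (O(h) = h + 858 = 858 + h)
1/(-8213444 + ((-61454 + O(68)) + M(-812, -320))) = 1/(-8213444 + ((-61454 + (858 + 68)) + (-812 + (-320)² + (-812)²))) = 1/(-8213444 + ((-61454 + 926) + (-812 + 102400 + 659344))) = 1/(-8213444 + (-60528 + 760932)) = 1/(-8213444 + 700404) = 1/(-7513040) = -1/7513040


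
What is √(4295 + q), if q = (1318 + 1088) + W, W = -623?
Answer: √6078 ≈ 77.962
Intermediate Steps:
q = 1783 (q = (1318 + 1088) - 623 = 2406 - 623 = 1783)
√(4295 + q) = √(4295 + 1783) = √6078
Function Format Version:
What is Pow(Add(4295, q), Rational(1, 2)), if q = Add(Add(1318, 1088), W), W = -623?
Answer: Pow(6078, Rational(1, 2)) ≈ 77.962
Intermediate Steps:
q = 1783 (q = Add(Add(1318, 1088), -623) = Add(2406, -623) = 1783)
Pow(Add(4295, q), Rational(1, 2)) = Pow(Add(4295, 1783), Rational(1, 2)) = Pow(6078, Rational(1, 2))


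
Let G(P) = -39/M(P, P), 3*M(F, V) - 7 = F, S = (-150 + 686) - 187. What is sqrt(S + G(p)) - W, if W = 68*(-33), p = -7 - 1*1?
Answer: 2244 + sqrt(466) ≈ 2265.6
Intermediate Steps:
S = 349 (S = 536 - 187 = 349)
M(F, V) = 7/3 + F/3
p = -8 (p = -7 - 1 = -8)
W = -2244
G(P) = -39/(7/3 + P/3)
sqrt(S + G(p)) - W = sqrt(349 - 117/(7 - 8)) - 1*(-2244) = sqrt(349 - 117/(-1)) + 2244 = sqrt(349 - 117*(-1)) + 2244 = sqrt(349 + 117) + 2244 = sqrt(466) + 2244 = 2244 + sqrt(466)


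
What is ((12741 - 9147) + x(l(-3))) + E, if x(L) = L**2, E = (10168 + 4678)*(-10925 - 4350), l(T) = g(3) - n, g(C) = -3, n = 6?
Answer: -226768975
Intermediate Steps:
l(T) = -9 (l(T) = -3 - 1*6 = -3 - 6 = -9)
E = -226772650 (E = 14846*(-15275) = -226772650)
((12741 - 9147) + x(l(-3))) + E = ((12741 - 9147) + (-9)**2) - 226772650 = (3594 + 81) - 226772650 = 3675 - 226772650 = -226768975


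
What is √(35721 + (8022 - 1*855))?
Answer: 2*√10722 ≈ 207.09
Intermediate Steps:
√(35721 + (8022 - 1*855)) = √(35721 + (8022 - 855)) = √(35721 + 7167) = √42888 = 2*√10722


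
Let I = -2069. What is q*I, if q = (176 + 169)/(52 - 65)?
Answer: 713805/13 ≈ 54908.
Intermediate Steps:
q = -345/13 (q = 345/(-13) = 345*(-1/13) = -345/13 ≈ -26.538)
q*I = -345/13*(-2069) = 713805/13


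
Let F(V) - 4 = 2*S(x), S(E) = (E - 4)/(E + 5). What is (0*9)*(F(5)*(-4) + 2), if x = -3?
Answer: 0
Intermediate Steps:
S(E) = (-4 + E)/(5 + E)
F(V) = -3 (F(V) = 4 + 2*((-4 - 3)/(5 - 3)) = 4 + 2*(-7/2) = 4 - 7 = -3)
(0*9)*(F(5)*(-4) + 2) = (0*9)*(-3*(-4) + 2) = 0*(12 + 2) = 0*14 = 0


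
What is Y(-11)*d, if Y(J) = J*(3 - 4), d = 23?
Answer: 253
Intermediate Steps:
Y(J) = -J (Y(J) = J*(-1) = -J)
Y(-11)*d = -1*(-11)*23 = 11*23 = 253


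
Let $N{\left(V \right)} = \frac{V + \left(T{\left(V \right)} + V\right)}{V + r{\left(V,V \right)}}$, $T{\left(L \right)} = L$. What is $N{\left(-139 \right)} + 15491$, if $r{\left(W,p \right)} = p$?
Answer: $\frac{30985}{2} \approx 15493.0$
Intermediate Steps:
$N{\left(V \right)} = \frac{3}{2}$ ($N{\left(V \right)} = \frac{V + \left(V + V\right)}{V + V} = \frac{V + 2 V}{2 V} = 3 V \frac{1}{2 V} = \frac{3}{2}$)
$N{\left(-139 \right)} + 15491 = \frac{3}{2} + 15491 = \frac{30985}{2}$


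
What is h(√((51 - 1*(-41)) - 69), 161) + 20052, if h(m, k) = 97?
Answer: 20149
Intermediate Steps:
h(√((51 - 1*(-41)) - 69), 161) + 20052 = 97 + 20052 = 20149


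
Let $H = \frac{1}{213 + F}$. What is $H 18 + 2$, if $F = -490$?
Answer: $\frac{536}{277} \approx 1.935$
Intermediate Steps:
$H = - \frac{1}{277}$ ($H = \frac{1}{213 - 490} = \frac{1}{-277} = - \frac{1}{277} \approx -0.0036101$)
$H 18 + 2 = \left(- \frac{1}{277}\right) 18 + 2 = - \frac{18}{277} + 2 = \frac{536}{277}$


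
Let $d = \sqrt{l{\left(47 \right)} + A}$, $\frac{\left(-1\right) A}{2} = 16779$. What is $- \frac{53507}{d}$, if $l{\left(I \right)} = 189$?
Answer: $\frac{53507 i \sqrt{681}}{4767} \approx 292.91 i$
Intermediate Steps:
$A = -33558$ ($A = \left(-2\right) 16779 = -33558$)
$d = 7 i \sqrt{681}$ ($d = \sqrt{189 - 33558} = \sqrt{-33369} = 7 i \sqrt{681} \approx 182.67 i$)
$- \frac{53507}{d} = - \frac{53507}{7 i \sqrt{681}} = - 53507 \left(- \frac{i \sqrt{681}}{4767}\right) = \frac{53507 i \sqrt{681}}{4767}$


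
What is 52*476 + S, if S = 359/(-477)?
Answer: 11806345/477 ≈ 24751.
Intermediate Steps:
S = -359/477 (S = 359*(-1/477) = -359/477 ≈ -0.75262)
52*476 + S = 52*476 - 359/477 = 24752 - 359/477 = 11806345/477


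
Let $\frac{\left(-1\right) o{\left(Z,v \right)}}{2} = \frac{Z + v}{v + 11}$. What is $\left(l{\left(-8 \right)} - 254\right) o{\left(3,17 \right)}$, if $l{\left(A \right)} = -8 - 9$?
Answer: $\frac{2710}{7} \approx 387.14$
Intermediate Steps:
$l{\left(A \right)} = -17$
$o{\left(Z,v \right)} = - \frac{2 \left(Z + v\right)}{11 + v}$ ($o{\left(Z,v \right)} = - 2 \frac{Z + v}{v + 11} = - 2 \frac{Z + v}{11 + v} = - \frac{2 \left(Z + v\right)}{11 + v}$)
$\left(l{\left(-8 \right)} - 254\right) o{\left(3,17 \right)} = \left(-17 - 254\right) \frac{2 \left(\left(-1\right) 3 - 17\right)}{11 + 17} = - 271 \frac{2 \left(-3 - 17\right)}{28} = - 271 \cdot 2 \cdot \frac{1}{28} \left(-20\right) = \left(-271\right) \left(- \frac{10}{7}\right) = \frac{2710}{7}$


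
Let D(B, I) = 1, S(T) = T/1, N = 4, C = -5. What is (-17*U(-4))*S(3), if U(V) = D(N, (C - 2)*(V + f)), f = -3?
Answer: -51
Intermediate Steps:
S(T) = T (S(T) = T*1 = T)
U(V) = 1
(-17*U(-4))*S(3) = -17*1*3 = -17*3 = -51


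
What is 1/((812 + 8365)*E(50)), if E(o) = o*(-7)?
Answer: -1/3211950 ≈ -3.1134e-7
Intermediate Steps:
E(o) = -7*o
1/((812 + 8365)*E(50)) = 1/((812 + 8365)*((-7*50))) = 1/(9177*(-350)) = (1/9177)*(-1/350) = -1/3211950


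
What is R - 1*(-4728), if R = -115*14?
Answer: 3118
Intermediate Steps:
R = -1610
R - 1*(-4728) = -1610 - 1*(-4728) = -1610 + 4728 = 3118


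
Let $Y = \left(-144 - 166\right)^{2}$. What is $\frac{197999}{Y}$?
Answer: $\frac{197999}{96100} \approx 2.0603$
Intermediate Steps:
$Y = 96100$ ($Y = \left(-310\right)^{2} = 96100$)
$\frac{197999}{Y} = \frac{197999}{96100}$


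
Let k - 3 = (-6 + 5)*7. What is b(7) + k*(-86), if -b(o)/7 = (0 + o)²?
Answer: 1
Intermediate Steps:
b(o) = -7*o² (b(o) = -7*(0 + o)² = -7*o²)
k = -4 (k = 3 + (-6 + 5)*7 = 3 - 1*7 = 3 - 7 = -4)
b(7) + k*(-86) = -7*7² - 4*(-86) = -7*49 + 344 = -343 + 344 = 1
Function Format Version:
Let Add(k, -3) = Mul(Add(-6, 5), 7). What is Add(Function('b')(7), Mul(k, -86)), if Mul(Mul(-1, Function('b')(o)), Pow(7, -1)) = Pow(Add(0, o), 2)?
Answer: 1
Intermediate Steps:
Function('b')(o) = Mul(-7, Pow(o, 2)) (Function('b')(o) = Mul(-7, Pow(Add(0, o), 2)) = Mul(-7, Pow(o, 2)))
k = -4 (k = Add(3, Mul(Add(-6, 5), 7)) = Add(3, Mul(-1, 7)) = Add(3, -7) = -4)
Add(Function('b')(7), Mul(k, -86)) = Add(Mul(-7, Pow(7, 2)), Mul(-4, -86)) = Add(Mul(-7, 49), 344) = Add(-343, 344) = 1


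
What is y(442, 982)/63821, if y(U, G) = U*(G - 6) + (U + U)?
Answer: 432276/63821 ≈ 6.7733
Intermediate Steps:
y(U, G) = 2*U + U*(-6 + G) (y(U, G) = U*(-6 + G) + 2*U = 2*U + U*(-6 + G))
y(442, 982)/63821 = (442*(-4 + 982))/63821 = (442*978)*(1/63821) = 432276*(1/63821) = 432276/63821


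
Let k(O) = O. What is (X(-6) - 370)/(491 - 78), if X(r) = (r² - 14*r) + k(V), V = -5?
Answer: -255/413 ≈ -0.61743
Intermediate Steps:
X(r) = -5 + r² - 14*r (X(r) = (r² - 14*r) - 5 = -5 + r² - 14*r)
(X(-6) - 370)/(491 - 78) = ((-5 + (-6)² - 14*(-6)) - 370)/(491 - 78) = ((-5 + 36 + 84) - 370)/413 = (115 - 370)*(1/413) = -255*1/413 = -255/413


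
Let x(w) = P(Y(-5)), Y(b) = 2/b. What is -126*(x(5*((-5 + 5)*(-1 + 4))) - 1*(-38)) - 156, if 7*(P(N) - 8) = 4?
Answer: -6024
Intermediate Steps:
P(N) = 60/7 (P(N) = 8 + (⅐)*4 = 8 + 4/7 = 60/7)
x(w) = 60/7
-126*(x(5*((-5 + 5)*(-1 + 4))) - 1*(-38)) - 156 = -126*(60/7 - 1*(-38)) - 156 = -126*(60/7 + 38) - 156 = -126*326/7 - 156 = -5868 - 156 = -6024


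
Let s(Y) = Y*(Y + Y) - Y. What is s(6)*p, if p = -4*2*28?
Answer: -14784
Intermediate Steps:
s(Y) = -Y + 2*Y² (s(Y) = Y*(2*Y) - Y = 2*Y² - Y = -Y + 2*Y²)
p = -224 (p = -8*28 = -224)
s(6)*p = (6*(-1 + 2*6))*(-224) = (6*(-1 + 12))*(-224) = (6*11)*(-224) = 66*(-224) = -14784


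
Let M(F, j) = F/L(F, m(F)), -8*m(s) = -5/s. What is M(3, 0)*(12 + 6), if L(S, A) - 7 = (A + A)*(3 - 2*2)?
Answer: 648/79 ≈ 8.2025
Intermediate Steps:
m(s) = 5/(8*s) (m(s) = -(-5)/(8*s) = 5/(8*s))
L(S, A) = 7 - 2*A (L(S, A) = 7 + (A + A)*(3 - 2*2) = 7 + (2*A)*(3 - 4) = 7 + (2*A)*(-1) = 7 - 2*A)
M(F, j) = F/(7 - 5/(4*F))
M(3, 0)*(12 + 6) = (4*3**2/(-5 + 28*3))*(12 + 6) = (4*9/(-5 + 84))*18 = (4*9/79)*18 = (4*9*(1/79))*18 = (36/79)*18 = 648/79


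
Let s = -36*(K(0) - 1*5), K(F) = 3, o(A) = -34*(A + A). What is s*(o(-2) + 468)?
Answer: 43488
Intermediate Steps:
o(A) = -68*A
s = 72 (s = -36*(3 - 1*5) = -36*(3 - 5) = -36*(-2) = 72)
s*(o(-2) + 468) = 72*(-68*(-2) + 468) = 72*(136 + 468) = 72*604 = 43488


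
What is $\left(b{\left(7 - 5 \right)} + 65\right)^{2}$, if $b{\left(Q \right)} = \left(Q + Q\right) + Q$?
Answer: $5041$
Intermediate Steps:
$b{\left(Q \right)} = 3 Q$ ($b{\left(Q \right)} = 2 Q + Q = 3 Q$)
$\left(b{\left(7 - 5 \right)} + 65\right)^{2} = \left(3 \left(7 - 5\right) + 65\right)^{2} = \left(3 \cdot 2 + 65\right)^{2} = \left(6 + 65\right)^{2} = 71^{2} = 5041$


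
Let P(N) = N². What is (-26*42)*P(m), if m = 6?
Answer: -39312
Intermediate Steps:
(-26*42)*P(m) = -26*42*6² = -1092*36 = -39312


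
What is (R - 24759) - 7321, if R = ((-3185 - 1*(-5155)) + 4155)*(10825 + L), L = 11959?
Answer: 139519920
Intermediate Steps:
R = 139552000 (R = ((-3185 - 1*(-5155)) + 4155)*(10825 + 11959) = ((-3185 + 5155) + 4155)*22784 = (1970 + 4155)*22784 = 6125*22784 = 139552000)
(R - 24759) - 7321 = (139552000 - 24759) - 7321 = 139527241 - 7321 = 139519920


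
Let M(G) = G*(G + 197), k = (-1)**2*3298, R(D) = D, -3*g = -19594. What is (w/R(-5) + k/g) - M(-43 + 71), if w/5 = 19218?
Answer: -2577267/101 ≈ -25518.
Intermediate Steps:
g = 19594/3 (g = -1/3*(-19594) = 19594/3 ≈ 6531.3)
w = 96090 (w = 5*19218 = 96090)
k = 3298 (k = 1*3298 = 3298)
M(G) = G*(197 + G)
(w/R(-5) + k/g) - M(-43 + 71) = (96090/(-5) + 3298/(19594/3)) - (-43 + 71)*(197 + (-43 + 71)) = (96090*(-1/5) + 3298*(3/19594)) - 28*(197 + 28) = (-19218 + 51/101) - 28*225 = -1940967/101 - 1*6300 = -1940967/101 - 6300 = -2577267/101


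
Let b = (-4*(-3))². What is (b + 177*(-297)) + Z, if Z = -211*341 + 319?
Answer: -124057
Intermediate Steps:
b = 144 (b = 12² = 144)
Z = -71632 (Z = -71951 + 319 = -71632)
(b + 177*(-297)) + Z = (144 + 177*(-297)) - 71632 = (144 - 52569) - 71632 = -52425 - 71632 = -124057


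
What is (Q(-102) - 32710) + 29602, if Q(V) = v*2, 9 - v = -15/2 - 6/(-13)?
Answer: -39987/13 ≈ -3075.9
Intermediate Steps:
v = 417/26 (v = 9 - (-15/2 - 6/(-13)) = 9 - (-15*½ - 6*(-1/13)) = 9 - (-15/2 + 6/13) = 9 - 1*(-183/26) = 9 + 183/26 = 417/26 ≈ 16.038)
Q(V) = 417/13 (Q(V) = (417/26)*2 = 417/13)
(Q(-102) - 32710) + 29602 = (417/13 - 32710) + 29602 = -424813/13 + 29602 = -39987/13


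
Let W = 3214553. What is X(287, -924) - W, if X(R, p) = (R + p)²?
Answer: -2808784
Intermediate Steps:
X(287, -924) - W = (287 - 924)² - 1*3214553 = (-637)² - 3214553 = 405769 - 3214553 = -2808784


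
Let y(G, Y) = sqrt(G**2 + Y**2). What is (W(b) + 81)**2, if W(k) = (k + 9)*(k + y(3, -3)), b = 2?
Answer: 12787 + 6798*sqrt(2) ≈ 22401.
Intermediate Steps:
W(k) = (9 + k)*(k + 3*sqrt(2)) (W(k) = (k + 9)*(k + sqrt(3**2 + (-3)**2)) = (9 + k)*(k + sqrt(9 + 9)) = (9 + k)*(k + sqrt(18)) = (9 + k)*(k + 3*sqrt(2)))
(W(b) + 81)**2 = ((2**2 + 9*2 + 27*sqrt(2) + 3*2*sqrt(2)) + 81)**2 = ((4 + 18 + 27*sqrt(2) + 6*sqrt(2)) + 81)**2 = ((22 + 33*sqrt(2)) + 81)**2 = (103 + 33*sqrt(2))**2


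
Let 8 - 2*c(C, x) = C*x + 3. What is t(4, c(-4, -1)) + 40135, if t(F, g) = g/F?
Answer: 321081/8 ≈ 40135.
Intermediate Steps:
c(C, x) = 5/2 - C*x/2 (c(C, x) = 4 - (C*x + 3)/2 = 4 - (3 + C*x)/2 = 4 + (-3/2 - C*x/2) = 5/2 - C*x/2)
t(4, c(-4, -1)) + 40135 = (5/2 - ½*(-4)*(-1))/4 + 40135 = (5/2 - 2)*(¼) + 40135 = (½)*(¼) + 40135 = ⅛ + 40135 = 321081/8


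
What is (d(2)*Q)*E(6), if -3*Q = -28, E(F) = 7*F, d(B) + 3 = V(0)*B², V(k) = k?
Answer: -1176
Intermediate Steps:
d(B) = -3 (d(B) = -3 + 0*B² = -3 + 0 = -3)
Q = 28/3 (Q = -⅓*(-28) = 28/3 ≈ 9.3333)
(d(2)*Q)*E(6) = (-3*28/3)*(7*6) = -28*42 = -1176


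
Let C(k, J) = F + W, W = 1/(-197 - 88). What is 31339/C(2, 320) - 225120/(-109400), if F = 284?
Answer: 24883491717/221368165 ≈ 112.41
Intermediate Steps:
W = -1/285 (W = 1/(-285) = -1/285 ≈ -0.0035088)
C(k, J) = 80939/285 (C(k, J) = 284 - 1/285 = 80939/285)
31339/C(2, 320) - 225120/(-109400) = 31339/(80939/285) - 225120/(-109400) = 31339*(285/80939) - 225120*(-1/109400) = 8931615/80939 + 5628/2735 = 24883491717/221368165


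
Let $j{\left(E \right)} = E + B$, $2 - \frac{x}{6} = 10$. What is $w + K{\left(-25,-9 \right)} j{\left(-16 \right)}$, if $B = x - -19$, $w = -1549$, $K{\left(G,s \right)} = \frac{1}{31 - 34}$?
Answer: $-1534$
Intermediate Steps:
$x = -48$ ($x = 12 - 60 = -48$)
$K{\left(G,s \right)} = - \frac{1}{3}$ ($K{\left(G,s \right)} = \frac{1}{-3} = - \frac{1}{3}$)
$B = -29$ ($B = -48 - -19 = -48 + 19 = -29$)
$j{\left(E \right)} = -29 + E$ ($j{\left(E \right)} = E - 29 = -29 + E$)
$w + K{\left(-25,-9 \right)} j{\left(-16 \right)} = -1549 - \frac{-29 - 16}{3} = -1549 - -15 = -1549 + 15 = -1534$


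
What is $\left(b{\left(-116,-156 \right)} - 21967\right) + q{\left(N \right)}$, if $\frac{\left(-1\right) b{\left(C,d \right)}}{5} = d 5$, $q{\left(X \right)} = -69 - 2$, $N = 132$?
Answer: $-18138$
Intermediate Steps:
$q{\left(X \right)} = -71$
$b{\left(C,d \right)} = - 25 d$ ($b{\left(C,d \right)} = - 5 d 5 = - 5 \cdot 5 d = - 25 d$)
$\left(b{\left(-116,-156 \right)} - 21967\right) + q{\left(N \right)} = \left(\left(-25\right) \left(-156\right) - 21967\right) - 71 = \left(3900 - 21967\right) - 71 = -18067 - 71 = -18138$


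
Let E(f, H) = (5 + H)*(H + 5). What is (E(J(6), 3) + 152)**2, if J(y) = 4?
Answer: 46656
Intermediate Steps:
E(f, H) = (5 + H)**2 (E(f, H) = (5 + H)*(5 + H) = (5 + H)**2)
(E(J(6), 3) + 152)**2 = ((5 + 3)**2 + 152)**2 = (8**2 + 152)**2 = (64 + 152)**2 = 216**2 = 46656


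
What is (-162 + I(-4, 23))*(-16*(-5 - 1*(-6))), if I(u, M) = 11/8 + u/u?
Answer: 2554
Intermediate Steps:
I(u, M) = 19/8 (I(u, M) = 11*(⅛) + 1 = 11/8 + 1 = 19/8)
(-162 + I(-4, 23))*(-16*(-5 - 1*(-6))) = (-162 + 19/8)*(-16*(-5 - 1*(-6))) = -(-2554)*(-5 + 6) = -(-2554) = -1277/8*(-16) = 2554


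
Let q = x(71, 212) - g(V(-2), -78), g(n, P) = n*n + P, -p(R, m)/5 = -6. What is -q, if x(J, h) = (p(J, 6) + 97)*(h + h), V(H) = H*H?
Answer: -53910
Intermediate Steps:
V(H) = H²
p(R, m) = 30 (p(R, m) = -5*(-6) = 30)
x(J, h) = 254*h (x(J, h) = (30 + 97)*(h + h) = 127*(2*h) = 254*h)
g(n, P) = P + n² (g(n, P) = n² + P = P + n²)
q = 53910 (q = 254*212 - (-78 + ((-2)²)²) = 53848 - (-78 + 4²) = 53848 - (-78 + 16) = 53848 - 1*(-62) = 53848 + 62 = 53910)
-q = -1*53910 = -53910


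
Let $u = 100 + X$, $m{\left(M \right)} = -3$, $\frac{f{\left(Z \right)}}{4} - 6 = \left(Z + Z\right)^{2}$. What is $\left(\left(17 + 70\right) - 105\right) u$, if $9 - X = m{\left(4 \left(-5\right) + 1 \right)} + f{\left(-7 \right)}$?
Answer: $12528$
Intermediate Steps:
$f{\left(Z \right)} = 24 + 16 Z^{2}$ ($f{\left(Z \right)} = 24 + 4 \left(Z + Z\right)^{2} = 24 + 4 \left(2 Z\right)^{2} = 24 + 4 \cdot 4 Z^{2} = 24 + 16 Z^{2}$)
$X = -796$ ($X = 9 - \left(-3 + \left(24 + 16 \left(-7\right)^{2}\right)\right) = 9 - \left(-3 + \left(24 + 16 \cdot 49\right)\right) = 9 - \left(-3 + \left(24 + 784\right)\right) = 9 - \left(-3 + 808\right) = 9 - 805 = -796$)
$u = -696$ ($u = 100 - 796 = -696$)
$\left(\left(17 + 70\right) - 105\right) u = \left(\left(17 + 70\right) - 105\right) \left(-696\right) = \left(87 - 105\right) \left(-696\right) = \left(-18\right) \left(-696\right) = 12528$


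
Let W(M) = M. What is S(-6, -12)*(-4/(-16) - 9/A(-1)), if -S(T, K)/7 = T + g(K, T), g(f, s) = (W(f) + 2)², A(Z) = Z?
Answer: -12173/2 ≈ -6086.5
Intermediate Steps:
g(f, s) = (2 + f)² (g(f, s) = (f + 2)² = (2 + f)²)
S(T, K) = -7*T - 7*(2 + K)² (S(T, K) = -7*(T + (2 + K)²) = -7*T - 7*(2 + K)²)
S(-6, -12)*(-4/(-16) - 9/A(-1)) = (-7*(-6) - 7*(2 - 12)²)*(-4/(-16) - 9/(-1)) = (42 - 7*(-10)²)*(-4*(-1/16) - 9*(-1)) = (42 - 7*100)*(¼ + 9) = (42 - 700)*(37/4) = -658*37/4 = -12173/2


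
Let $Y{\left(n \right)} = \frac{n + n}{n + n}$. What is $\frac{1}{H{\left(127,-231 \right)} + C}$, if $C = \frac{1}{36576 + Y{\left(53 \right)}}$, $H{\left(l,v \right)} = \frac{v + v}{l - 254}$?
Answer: $\frac{4645279}{16898701} \approx 0.27489$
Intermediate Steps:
$Y{\left(n \right)} = 1$ ($Y{\left(n \right)} = \frac{2 n}{2 n} = 2 n \frac{1}{2 n} = 1$)
$H{\left(l,v \right)} = \frac{2 v}{-254 + l}$
$C = \frac{1}{36577}$ ($C = \frac{1}{36576 + 1} = \frac{1}{36577} \approx 2.734 \cdot 10^{-5}$)
$\frac{1}{H{\left(127,-231 \right)} + C} = \frac{1}{2 \left(-231\right) \frac{1}{-254 + 127} + \frac{1}{36577}} = \frac{1}{2 \left(-231\right) \frac{1}{-127} + \frac{1}{36577}} = \frac{1}{2 \left(-231\right) \left(- \frac{1}{127}\right) + \frac{1}{36577}} = \frac{1}{\frac{462}{127} + \frac{1}{36577}} = \frac{1}{\frac{16898701}{4645279}} = \frac{4645279}{16898701}$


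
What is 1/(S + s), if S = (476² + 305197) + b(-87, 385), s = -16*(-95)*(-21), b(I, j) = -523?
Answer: 1/499330 ≈ 2.0027e-6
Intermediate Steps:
s = -31920 (s = 1520*(-21) = -31920)
S = 531250 (S = (476² + 305197) - 523 = (226576 + 305197) - 523 = 531773 - 523 = 531250)
1/(S + s) = 1/(531250 - 31920) = 1/499330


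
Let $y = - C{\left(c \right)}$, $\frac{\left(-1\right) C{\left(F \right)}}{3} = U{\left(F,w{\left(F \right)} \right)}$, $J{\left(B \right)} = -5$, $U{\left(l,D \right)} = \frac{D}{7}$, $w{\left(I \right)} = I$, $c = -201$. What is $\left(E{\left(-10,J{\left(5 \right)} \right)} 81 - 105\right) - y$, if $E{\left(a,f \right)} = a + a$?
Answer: $- \frac{11472}{7} \approx -1638.9$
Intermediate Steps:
$U{\left(l,D \right)} = \frac{D}{7}$ ($U{\left(l,D \right)} = D \frac{1}{7} = \frac{D}{7}$)
$C{\left(F \right)} = - \frac{3 F}{7}$ ($C{\left(F \right)} = - 3 \frac{F}{7} = - \frac{3 F}{7}$)
$E{\left(a,f \right)} = 2 a$
$y = - \frac{603}{7}$ ($y = - \frac{\left(-3\right) \left(-201\right)}{7} = \left(-1\right) \frac{603}{7} = - \frac{603}{7} \approx -86.143$)
$\left(E{\left(-10,J{\left(5 \right)} \right)} 81 - 105\right) - y = \left(2 \left(-10\right) 81 - 105\right) - - \frac{603}{7} = \left(\left(-20\right) 81 - 105\right) + \frac{603}{7} = \left(-1620 - 105\right) + \frac{603}{7} = -1725 + \frac{603}{7} = - \frac{11472}{7}$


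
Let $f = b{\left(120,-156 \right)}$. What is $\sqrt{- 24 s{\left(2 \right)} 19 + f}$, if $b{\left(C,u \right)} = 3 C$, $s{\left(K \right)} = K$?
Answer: $2 i \sqrt{138} \approx 23.495 i$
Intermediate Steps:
$f = 360$ ($f = 3 \cdot 120 = 360$)
$\sqrt{- 24 s{\left(2 \right)} 19 + f} = \sqrt{\left(-24\right) 2 \cdot 19 + 360} = \sqrt{\left(-48\right) 19 + 360} = \sqrt{-912 + 360} = \sqrt{-552} = 2 i \sqrt{138}$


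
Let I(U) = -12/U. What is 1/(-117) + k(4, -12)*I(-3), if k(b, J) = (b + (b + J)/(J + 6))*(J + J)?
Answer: -59905/117 ≈ -512.01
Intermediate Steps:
k(b, J) = 2*J*(b + (J + b)/(6 + J)) (k(b, J) = (b + (J + b)/(6 + J))*(2*J) = 2*J*(b + (J + b)/(6 + J)))
1/(-117) + k(4, -12)*I(-3) = 1/(-117) + (2*(-12)*(-12 + 7*4 - 12*4)/(6 - 12))*(-12/(-3)) = -1/117 + (2*(-12)*(-12 + 28 - 48)/(-6))*(-12*(-1/3)) = -1/117 + (2*(-12)*(-1/6)*(-32))*4 = -1/117 - 128*4 = -1/117 - 512 = -59905/117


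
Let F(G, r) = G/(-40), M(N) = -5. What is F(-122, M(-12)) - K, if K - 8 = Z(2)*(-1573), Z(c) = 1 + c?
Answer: 94281/20 ≈ 4714.0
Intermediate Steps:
F(G, r) = -G/40 (F(G, r) = G*(-1/40) = -G/40)
K = -4711 (K = 8 + (1 + 2)*(-1573) = 8 + 3*(-1573) = 8 - 4719 = -4711)
F(-122, M(-12)) - K = -1/40*(-122) - 1*(-4711) = 61/20 + 4711 = 94281/20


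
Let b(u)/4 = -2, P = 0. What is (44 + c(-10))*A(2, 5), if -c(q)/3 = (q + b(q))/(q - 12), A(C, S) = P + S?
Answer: 2285/11 ≈ 207.73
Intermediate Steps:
A(C, S) = S (A(C, S) = 0 + S = S)
b(u) = -8 (b(u) = 4*(-2) = -8)
c(q) = -3*(-8 + q)/(-12 + q) (c(q) = -3*(q - 8)/(q - 12) = -3*(-8 + q)/(-12 + q))
(44 + c(-10))*A(2, 5) = (44 + 3*(8 - 1*(-10))/(-12 - 10))*5 = (44 + 3*(8 + 10)/(-22))*5 = (44 + 3*(-1/22)*18)*5 = (44 - 27/11)*5 = (457/11)*5 = 2285/11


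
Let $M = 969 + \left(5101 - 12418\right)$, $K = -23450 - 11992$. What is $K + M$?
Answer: $-41790$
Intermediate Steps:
$K = -35442$
$M = -6348$ ($M = 969 + \left(5101 - 12418\right) = 969 - 7317 = -6348$)
$K + M = -35442 - 6348 = -41790$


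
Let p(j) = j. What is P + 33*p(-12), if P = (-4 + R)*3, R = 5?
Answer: -393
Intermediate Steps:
P = 3 (P = (-4 + 5)*3 = 1*3 = 3)
P + 33*p(-12) = 3 + 33*(-12) = 3 - 396 = -393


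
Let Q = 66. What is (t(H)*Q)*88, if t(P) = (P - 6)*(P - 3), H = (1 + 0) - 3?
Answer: 232320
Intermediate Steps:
H = -2 (H = 1 - 3 = -2)
t(P) = (-6 + P)*(-3 + P)
(t(H)*Q)*88 = ((18 + (-2)² - 9*(-2))*66)*88 = ((18 + 4 + 18)*66)*88 = (40*66)*88 = 2640*88 = 232320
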